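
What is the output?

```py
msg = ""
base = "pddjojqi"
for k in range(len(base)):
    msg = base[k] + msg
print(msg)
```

iqjojddp

k=0: prepend 'p' → 'p'
k=1: prepend 'd' → 'dp'
k=2: prepend 'd' → 'ddp'
k=3: prepend 'j' → 'jddp'
k=4: prepend 'o' → 'ojddp'
k=5: prepend 'j' → 'jojddp'
k=6: prepend 'q' → 'qjojddp'
k=7: prepend 'i' → 'iqjojddp'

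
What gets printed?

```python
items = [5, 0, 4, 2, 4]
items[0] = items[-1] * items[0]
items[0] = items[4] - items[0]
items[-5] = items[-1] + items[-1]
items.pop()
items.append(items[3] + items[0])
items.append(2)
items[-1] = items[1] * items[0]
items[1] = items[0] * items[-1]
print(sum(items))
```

items[0] = items[-1]*items[0] = 4*5 = 20 → [20, 0, 4, 2, 4]
items[0] = items[4]-items[0] = 4-20 = -16 → [-16, 0, 4, 2, 4]
items[-5] = items[-1]+items[-1] = 4+4 = 8 → [8, 0, 4, 2, 4]
pop() removes 4 → [8, 0, 4, 2]
append items[3]+items[0] = 2+8 = 10 → [8, 0, 4, 2, 10]
append 2 → [8, 0, 4, 2, 10, 2]
items[-1] = items[1]*items[0] = 0*8 = 0 → [8, 0, 4, 2, 10, 0]
items[1] = items[0]*items[-1] = 8*0 = 0 → [8, 0, 4, 2, 10, 0]
sum = 24

24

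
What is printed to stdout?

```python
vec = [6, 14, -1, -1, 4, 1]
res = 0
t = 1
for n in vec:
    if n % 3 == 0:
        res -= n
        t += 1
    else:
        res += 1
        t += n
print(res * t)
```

-19

n=6: %3==0, res = 0-6 = -6; t=2
n=14: not %3==0, res = (-6)+1 = -5; t=16
n=-1: not %3==0, res = (-5)+1 = -4; t=15
n=-1: not %3==0, res = (-4)+1 = -3; t=14
n=4: not %3==0, res = (-3)+1 = -2; t=18
n=1: not %3==0, res = (-2)+1 = -1; t=19
res*t = (-1)*19 = -19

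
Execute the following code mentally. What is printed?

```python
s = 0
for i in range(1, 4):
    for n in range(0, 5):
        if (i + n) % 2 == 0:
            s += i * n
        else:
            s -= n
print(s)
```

12

i=1,n=0: odd sum, s = 0-0 = 0
i=1,n=1: even sum, s = 0+1 = 1
i=1,n=2: odd sum, s = 1-2 = -1
i=1,n=3: even sum, s = (-1)+3 = 2
i=1,n=4: odd sum, s = 2-4 = -2
i=2,n=0: even sum, s = (-2)+0 = -2
i=2,n=1: odd sum, s = (-2)-1 = -3
i=2,n=2: even sum, s = (-3)+4 = 1
i=2,n=3: odd sum, s = 1-3 = -2
i=2,n=4: even sum, s = (-2)+8 = 6
i=3,n=0: odd sum, s = 6-0 = 6
i=3,n=1: even sum, s = 6+3 = 9
i=3,n=2: odd sum, s = 9-2 = 7
i=3,n=3: even sum, s = 7+9 = 16
i=3,n=4: odd sum, s = 16-4 = 12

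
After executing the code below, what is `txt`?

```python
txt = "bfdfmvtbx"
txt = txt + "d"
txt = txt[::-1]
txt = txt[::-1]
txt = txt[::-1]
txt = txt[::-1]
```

'bfdfmvtbxd'

+ 'd' → 'bfdfmvtbxd'
reverse → 'dxbtvmfdfb'
reverse → 'bfdfmvtbxd'
reverse → 'dxbtvmfdfb'
reverse → 'bfdfmvtbxd'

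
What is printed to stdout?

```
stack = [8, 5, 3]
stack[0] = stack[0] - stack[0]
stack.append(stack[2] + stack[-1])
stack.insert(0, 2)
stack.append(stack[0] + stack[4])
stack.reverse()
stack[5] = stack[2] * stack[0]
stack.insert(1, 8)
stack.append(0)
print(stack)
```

[8, 8, 6, 3, 5, 0, 24, 0]

stack[0] = stack[0]-stack[0] = 8-8 = 0 → [0, 5, 3]
append stack[2]+stack[-1] = 3+3 = 6 → [0, 5, 3, 6]
insert 2 at 0 → [2, 0, 5, 3, 6]
append stack[0]+stack[4] = 2+6 = 8 → [2, 0, 5, 3, 6, 8]
reverse → [8, 6, 3, 5, 0, 2]
stack[5] = stack[2]*stack[0] = 3*8 = 24 → [8, 6, 3, 5, 0, 24]
insert 8 at 1 → [8, 8, 6, 3, 5, 0, 24]
append 0 → [8, 8, 6, 3, 5, 0, 24, 0]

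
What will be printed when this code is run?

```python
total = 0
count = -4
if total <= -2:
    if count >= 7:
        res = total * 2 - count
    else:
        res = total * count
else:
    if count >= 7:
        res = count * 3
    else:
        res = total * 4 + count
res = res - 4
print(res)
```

total=0, count=-4
total <= -2 is False; count >= 7 is False
→ res = total * 4 + count = -4
res = (-4)-4 = -8

-8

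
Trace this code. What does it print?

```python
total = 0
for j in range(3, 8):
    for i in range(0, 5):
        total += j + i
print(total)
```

175

j=3,i=0: total = 0+3 = 3
j=3,i=1: total = 3+4 = 7
j=3,i=2: total = 7+5 = 12
j=3,i=3: total = 12+6 = 18
j=3,i=4: total = 18+7 = 25
j=4,i=0: total = 25+4 = 29
j=4,i=1: total = 29+5 = 34
j=4,i=2: total = 34+6 = 40
j=4,i=3: total = 40+7 = 47
j=4,i=4: total = 47+8 = 55
j=5,i=0: total = 55+5 = 60
j=5,i=1: total = 60+6 = 66
j=5,i=2: total = 66+7 = 73
j=5,i=3: total = 73+8 = 81
j=5,i=4: total = 81+9 = 90
j=6,i=0: total = 90+6 = 96
j=6,i=1: total = 96+7 = 103
j=6,i=2: total = 103+8 = 111
j=6,i=3: total = 111+9 = 120
j=6,i=4: total = 120+10 = 130
j=7,i=0: total = 130+7 = 137
j=7,i=1: total = 137+8 = 145
j=7,i=2: total = 145+9 = 154
j=7,i=3: total = 154+10 = 164
j=7,i=4: total = 164+11 = 175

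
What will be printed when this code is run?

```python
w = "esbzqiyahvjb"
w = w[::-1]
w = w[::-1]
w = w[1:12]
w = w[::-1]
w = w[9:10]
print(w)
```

reverse → 'bjvhayiqzbse'
reverse → 'esbzqiyahvjb'
slice [1:12] → 'sbzqiyahvjb'
reverse → 'bjvhayiqzbs'
slice [9:10] → 'b'

b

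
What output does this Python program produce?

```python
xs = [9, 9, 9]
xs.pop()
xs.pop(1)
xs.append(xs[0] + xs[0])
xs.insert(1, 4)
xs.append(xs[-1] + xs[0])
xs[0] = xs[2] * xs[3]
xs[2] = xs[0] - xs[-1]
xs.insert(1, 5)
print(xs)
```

[486, 5, 4, 459, 27]

pop() removes 9 → [9, 9]
pop(1) removes 9 → [9]
append xs[0]+xs[0] = 9+9 = 18 → [9, 18]
insert 4 at 1 → [9, 4, 18]
append xs[-1]+xs[0] = 18+9 = 27 → [9, 4, 18, 27]
xs[0] = xs[2]*xs[3] = 18*27 = 486 → [486, 4, 18, 27]
xs[2] = xs[0]-xs[-1] = 486-27 = 459 → [486, 4, 459, 27]
insert 5 at 1 → [486, 5, 4, 459, 27]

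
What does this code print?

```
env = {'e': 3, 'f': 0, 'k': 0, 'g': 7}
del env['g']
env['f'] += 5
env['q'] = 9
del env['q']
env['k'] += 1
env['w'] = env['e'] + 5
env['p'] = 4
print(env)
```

{'e': 3, 'f': 5, 'k': 1, 'w': 8, 'p': 4}

del 'g' → {'e': 3, 'f': 0, 'k': 0}
env['f'] = 0+5 = 5 → {'e': 3, 'f': 5, 'k': 0}
env['q'] = 9 → {'e': 3, 'f': 5, 'k': 0, 'q': 9}
del 'q' → {'e': 3, 'f': 5, 'k': 0}
env['k'] = 0+1 = 1 → {'e': 3, 'f': 5, 'k': 1}
env['w'] = env['e']+5 = 8 → {'e': 3, 'f': 5, 'k': 1, 'w': 8}
env['p'] = 4 → {'e': 3, 'f': 5, 'k': 1, 'w': 8, 'p': 4}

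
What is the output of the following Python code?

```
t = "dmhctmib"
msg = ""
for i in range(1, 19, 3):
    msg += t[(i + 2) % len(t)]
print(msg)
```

i=1: add t[3]='c' → 'c'
i=4: add t[6]='i' → 'ci'
i=7: add t[1]='m' → 'cim'
i=10: add t[4]='t' → 'cimt'
i=13: add t[7]='b' → 'cimtb'
i=16: add t[2]='h' → 'cimtbh'

cimtbh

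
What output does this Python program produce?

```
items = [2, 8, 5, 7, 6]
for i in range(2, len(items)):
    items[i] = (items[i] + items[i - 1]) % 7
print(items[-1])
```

5

i=2: items[2] = (5+8)%7 = 6 → [2, 8, 6, 7, 6]
i=3: items[3] = (7+6)%7 = 6 → [2, 8, 6, 6, 6]
i=4: items[4] = (6+6)%7 = 5 → [2, 8, 6, 6, 5]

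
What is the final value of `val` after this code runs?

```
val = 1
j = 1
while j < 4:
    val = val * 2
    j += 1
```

j=1: val = 1*2 = 2
j=2: val = 2*2 = 4
j=3: val = 4*2 = 8

8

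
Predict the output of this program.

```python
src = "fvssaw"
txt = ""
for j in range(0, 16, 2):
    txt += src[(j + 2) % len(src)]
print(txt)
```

j=0: add src[2]='s' → 's'
j=2: add src[4]='a' → 'sa'
j=4: add src[0]='f' → 'saf'
j=6: add src[2]='s' → 'safs'
j=8: add src[4]='a' → 'safsa'
j=10: add src[0]='f' → 'safsaf'
j=12: add src[2]='s' → 'safsafs'
j=14: add src[4]='a' → 'safsafsa'

safsafsa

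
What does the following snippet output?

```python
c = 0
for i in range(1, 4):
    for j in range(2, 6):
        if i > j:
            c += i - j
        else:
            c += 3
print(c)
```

i=1,j=2: not 1>2, c = 0+3 = 3
i=1,j=3: not 1>3, c = 3+3 = 6
i=1,j=4: not 1>4, c = 6+3 = 9
i=1,j=5: not 1>5, c = 9+3 = 12
i=2,j=2: not 2>2, c = 12+3 = 15
i=2,j=3: not 2>3, c = 15+3 = 18
i=2,j=4: not 2>4, c = 18+3 = 21
i=2,j=5: not 2>5, c = 21+3 = 24
i=3,j=2: 3>2, c = 24+1 = 25
i=3,j=3: not 3>3, c = 25+3 = 28
i=3,j=4: not 3>4, c = 28+3 = 31
i=3,j=5: not 3>5, c = 31+3 = 34

34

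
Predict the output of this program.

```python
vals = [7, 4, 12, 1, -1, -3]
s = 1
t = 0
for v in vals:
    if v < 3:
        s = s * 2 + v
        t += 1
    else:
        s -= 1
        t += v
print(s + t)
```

v=7: not <3, s = 1-1 = 0; t=7
v=4: not <3, s = 0-1 = -1; t=11
v=12: not <3, s = (-1)-1 = -2; t=23
v=1: <3, s = (-2)*2+1 = -3; t=24
v=-1: <3, s = (-3)*2+(-1) = -7; t=25
v=-3: <3, s = (-7)*2+(-3) = -17; t=26
s+t = (-17)+26 = 9

9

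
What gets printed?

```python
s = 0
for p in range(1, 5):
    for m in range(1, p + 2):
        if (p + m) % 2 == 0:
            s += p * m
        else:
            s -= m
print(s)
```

p=1,m=1: even sum, s = 0+1 = 1
p=1,m=2: odd sum, s = 1-2 = -1
p=2,m=1: odd sum, s = (-1)-1 = -2
p=2,m=2: even sum, s = (-2)+4 = 2
p=2,m=3: odd sum, s = 2-3 = -1
p=3,m=1: even sum, s = (-1)+3 = 2
p=3,m=2: odd sum, s = 2-2 = 0
p=3,m=3: even sum, s = 0+9 = 9
p=3,m=4: odd sum, s = 9-4 = 5
p=4,m=1: odd sum, s = 5-1 = 4
p=4,m=2: even sum, s = 4+8 = 12
p=4,m=3: odd sum, s = 12-3 = 9
p=4,m=4: even sum, s = 9+16 = 25
p=4,m=5: odd sum, s = 25-5 = 20

20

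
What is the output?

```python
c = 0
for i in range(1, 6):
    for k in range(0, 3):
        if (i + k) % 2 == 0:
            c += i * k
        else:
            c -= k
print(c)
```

i=1,k=0: odd sum, c = 0-0 = 0
i=1,k=1: even sum, c = 0+1 = 1
i=1,k=2: odd sum, c = 1-2 = -1
i=2,k=0: even sum, c = (-1)+0 = -1
i=2,k=1: odd sum, c = (-1)-1 = -2
i=2,k=2: even sum, c = (-2)+4 = 2
i=3,k=0: odd sum, c = 2-0 = 2
i=3,k=1: even sum, c = 2+3 = 5
i=3,k=2: odd sum, c = 5-2 = 3
i=4,k=0: even sum, c = 3+0 = 3
i=4,k=1: odd sum, c = 3-1 = 2
i=4,k=2: even sum, c = 2+8 = 10
i=5,k=0: odd sum, c = 10-0 = 10
i=5,k=1: even sum, c = 10+5 = 15
i=5,k=2: odd sum, c = 15-2 = 13

13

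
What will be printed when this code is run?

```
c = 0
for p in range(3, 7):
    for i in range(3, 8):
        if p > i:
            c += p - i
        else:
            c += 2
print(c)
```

38

p=3,i=3: not 3>3, c = 0+2 = 2
p=3,i=4: not 3>4, c = 2+2 = 4
p=3,i=5: not 3>5, c = 4+2 = 6
p=3,i=6: not 3>6, c = 6+2 = 8
p=3,i=7: not 3>7, c = 8+2 = 10
p=4,i=3: 4>3, c = 10+1 = 11
p=4,i=4: not 4>4, c = 11+2 = 13
p=4,i=5: not 4>5, c = 13+2 = 15
p=4,i=6: not 4>6, c = 15+2 = 17
p=4,i=7: not 4>7, c = 17+2 = 19
p=5,i=3: 5>3, c = 19+2 = 21
p=5,i=4: 5>4, c = 21+1 = 22
p=5,i=5: not 5>5, c = 22+2 = 24
p=5,i=6: not 5>6, c = 24+2 = 26
p=5,i=7: not 5>7, c = 26+2 = 28
p=6,i=3: 6>3, c = 28+3 = 31
p=6,i=4: 6>4, c = 31+2 = 33
p=6,i=5: 6>5, c = 33+1 = 34
p=6,i=6: not 6>6, c = 34+2 = 36
p=6,i=7: not 6>7, c = 36+2 = 38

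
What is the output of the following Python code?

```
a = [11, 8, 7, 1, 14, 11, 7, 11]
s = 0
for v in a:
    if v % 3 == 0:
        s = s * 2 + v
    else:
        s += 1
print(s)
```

8

v=11: not %3==0, s = 0+1 = 1
v=8: not %3==0, s = 1+1 = 2
v=7: not %3==0, s = 2+1 = 3
v=1: not %3==0, s = 3+1 = 4
v=14: not %3==0, s = 4+1 = 5
v=11: not %3==0, s = 5+1 = 6
v=7: not %3==0, s = 6+1 = 7
v=11: not %3==0, s = 7+1 = 8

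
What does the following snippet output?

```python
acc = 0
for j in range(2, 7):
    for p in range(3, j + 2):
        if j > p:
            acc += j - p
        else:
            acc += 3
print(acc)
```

j=2,p=3: not 2>3, acc = 0+3 = 3
j=3,p=3: not 3>3, acc = 3+3 = 6
j=3,p=4: not 3>4, acc = 6+3 = 9
j=4,p=3: 4>3, acc = 9+1 = 10
j=4,p=4: not 4>4, acc = 10+3 = 13
j=4,p=5: not 4>5, acc = 13+3 = 16
j=5,p=3: 5>3, acc = 16+2 = 18
j=5,p=4: 5>4, acc = 18+1 = 19
j=5,p=5: not 5>5, acc = 19+3 = 22
j=5,p=6: not 5>6, acc = 22+3 = 25
j=6,p=3: 6>3, acc = 25+3 = 28
j=6,p=4: 6>4, acc = 28+2 = 30
j=6,p=5: 6>5, acc = 30+1 = 31
j=6,p=6: not 6>6, acc = 31+3 = 34
j=6,p=7: not 6>7, acc = 34+3 = 37

37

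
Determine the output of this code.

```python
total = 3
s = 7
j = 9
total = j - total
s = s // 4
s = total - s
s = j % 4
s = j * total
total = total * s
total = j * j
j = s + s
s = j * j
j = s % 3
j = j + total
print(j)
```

total = 9-3 = 6
s = 7//4 = 1
s = 6-1 = 5
s = 9%4 = 1
s = 9*6 = 54
total = 6*54 = 324
total = 9*9 = 81
j = 54+54 = 108
s = 108*108 = 11664
j = 11664%3 = 0
j = 0+81 = 81

81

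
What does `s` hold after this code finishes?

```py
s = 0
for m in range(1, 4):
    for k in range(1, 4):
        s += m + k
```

m=1,k=1: s = 0+2 = 2
m=1,k=2: s = 2+3 = 5
m=1,k=3: s = 5+4 = 9
m=2,k=1: s = 9+3 = 12
m=2,k=2: s = 12+4 = 16
m=2,k=3: s = 16+5 = 21
m=3,k=1: s = 21+4 = 25
m=3,k=2: s = 25+5 = 30
m=3,k=3: s = 30+6 = 36

36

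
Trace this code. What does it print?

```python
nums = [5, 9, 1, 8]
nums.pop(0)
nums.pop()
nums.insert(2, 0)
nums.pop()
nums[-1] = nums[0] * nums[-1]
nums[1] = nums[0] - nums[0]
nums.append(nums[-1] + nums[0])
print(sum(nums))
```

pop(0) removes 5 → [9, 1, 8]
pop() removes 8 → [9, 1]
insert 0 at 2 → [9, 1, 0]
pop() removes 0 → [9, 1]
nums[-1] = nums[0]*nums[-1] = 9*1 = 9 → [9, 9]
nums[1] = nums[0]-nums[0] = 9-9 = 0 → [9, 0]
append nums[-1]+nums[0] = 0+9 = 9 → [9, 0, 9]
sum = 18

18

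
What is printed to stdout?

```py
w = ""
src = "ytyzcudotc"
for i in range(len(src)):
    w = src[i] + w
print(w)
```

ctoduczyty

i=0: prepend 'y' → 'y'
i=1: prepend 't' → 'ty'
i=2: prepend 'y' → 'yty'
i=3: prepend 'z' → 'zyty'
i=4: prepend 'c' → 'czyty'
i=5: prepend 'u' → 'uczyty'
i=6: prepend 'd' → 'duczyty'
i=7: prepend 'o' → 'oduczyty'
i=8: prepend 't' → 'toduczyty'
i=9: prepend 'c' → 'ctoduczyty'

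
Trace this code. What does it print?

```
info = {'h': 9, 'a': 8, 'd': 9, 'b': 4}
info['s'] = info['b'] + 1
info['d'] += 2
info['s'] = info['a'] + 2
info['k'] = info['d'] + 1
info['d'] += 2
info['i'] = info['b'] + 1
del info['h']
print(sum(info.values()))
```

info['s'] = info['b']+1 = 5 → {'h': 9, 'a': 8, 'd': 9, 'b': 4, 's': 5}
info['d'] = 9+2 = 11 → {'h': 9, 'a': 8, 'd': 11, 'b': 4, 's': 5}
info['s'] = info['a']+2 = 10 → {'h': 9, 'a': 8, 'd': 11, 'b': 4, 's': 10}
info['k'] = info['d']+1 = 12 → {'h': 9, 'a': 8, 'd': 11, 'b': 4, 's': 10, 'k': 12}
info['d'] = 11+2 = 13 → {'h': 9, 'a': 8, 'd': 13, 'b': 4, 's': 10, 'k': 12}
info['i'] = info['b']+1 = 5 → {'h': 9, 'a': 8, 'd': 13, 'b': 4, 's': 10, 'k': 12, 'i': 5}
del 'h' → {'a': 8, 'd': 13, 'b': 4, 's': 10, 'k': 12, 'i': 5}
sum of values = 52

52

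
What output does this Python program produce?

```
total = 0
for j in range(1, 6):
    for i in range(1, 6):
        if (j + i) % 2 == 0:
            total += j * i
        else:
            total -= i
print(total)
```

81

j=1,i=1: even sum, total = 0+1 = 1
j=1,i=2: odd sum, total = 1-2 = -1
j=1,i=3: even sum, total = (-1)+3 = 2
j=1,i=4: odd sum, total = 2-4 = -2
j=1,i=5: even sum, total = (-2)+5 = 3
j=2,i=1: odd sum, total = 3-1 = 2
j=2,i=2: even sum, total = 2+4 = 6
j=2,i=3: odd sum, total = 6-3 = 3
j=2,i=4: even sum, total = 3+8 = 11
j=2,i=5: odd sum, total = 11-5 = 6
j=3,i=1: even sum, total = 6+3 = 9
j=3,i=2: odd sum, total = 9-2 = 7
j=3,i=3: even sum, total = 7+9 = 16
j=3,i=4: odd sum, total = 16-4 = 12
j=3,i=5: even sum, total = 12+15 = 27
j=4,i=1: odd sum, total = 27-1 = 26
j=4,i=2: even sum, total = 26+8 = 34
j=4,i=3: odd sum, total = 34-3 = 31
j=4,i=4: even sum, total = 31+16 = 47
j=4,i=5: odd sum, total = 47-5 = 42
j=5,i=1: even sum, total = 42+5 = 47
j=5,i=2: odd sum, total = 47-2 = 45
j=5,i=3: even sum, total = 45+15 = 60
j=5,i=4: odd sum, total = 60-4 = 56
j=5,i=5: even sum, total = 56+25 = 81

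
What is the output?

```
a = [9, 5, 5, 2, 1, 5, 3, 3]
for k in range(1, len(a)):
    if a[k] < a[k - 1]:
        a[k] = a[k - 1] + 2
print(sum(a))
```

128

k=1: 5<9, a[1] = 9+2 = 11 → [9, 11, 5, 2, 1, 5, 3, 3]
k=2: 5<11, a[2] = 11+2 = 13 → [9, 11, 13, 2, 1, 5, 3, 3]
k=3: 2<13, a[3] = 13+2 = 15 → [9, 11, 13, 15, 1, 5, 3, 3]
k=4: 1<15, a[4] = 15+2 = 17 → [9, 11, 13, 15, 17, 5, 3, 3]
k=5: 5<17, a[5] = 17+2 = 19 → [9, 11, 13, 15, 17, 19, 3, 3]
k=6: 3<19, a[6] = 19+2 = 21 → [9, 11, 13, 15, 17, 19, 21, 3]
k=7: 3<21, a[7] = 21+2 = 23 → [9, 11, 13, 15, 17, 19, 21, 23]
sum = 128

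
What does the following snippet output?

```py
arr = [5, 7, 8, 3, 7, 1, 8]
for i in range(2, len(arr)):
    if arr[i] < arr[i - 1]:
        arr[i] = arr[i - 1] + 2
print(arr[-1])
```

i=2: 8>=7, unchanged → [5, 7, 8, 3, 7, 1, 8]
i=3: 3<8, arr[3] = 8+2 = 10 → [5, 7, 8, 10, 7, 1, 8]
i=4: 7<10, arr[4] = 10+2 = 12 → [5, 7, 8, 10, 12, 1, 8]
i=5: 1<12, arr[5] = 12+2 = 14 → [5, 7, 8, 10, 12, 14, 8]
i=6: 8<14, arr[6] = 14+2 = 16 → [5, 7, 8, 10, 12, 14, 16]

16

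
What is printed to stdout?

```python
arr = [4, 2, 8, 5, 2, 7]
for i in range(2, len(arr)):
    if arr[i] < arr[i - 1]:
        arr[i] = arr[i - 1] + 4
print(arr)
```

[4, 2, 8, 12, 16, 20]

i=2: 8>=2, unchanged → [4, 2, 8, 5, 2, 7]
i=3: 5<8, arr[3] = 8+4 = 12 → [4, 2, 8, 12, 2, 7]
i=4: 2<12, arr[4] = 12+4 = 16 → [4, 2, 8, 12, 16, 7]
i=5: 7<16, arr[5] = 16+4 = 20 → [4, 2, 8, 12, 16, 20]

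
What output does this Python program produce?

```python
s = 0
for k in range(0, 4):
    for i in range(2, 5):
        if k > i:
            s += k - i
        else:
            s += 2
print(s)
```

k=0,i=2: not 0>2, s = 0+2 = 2
k=0,i=3: not 0>3, s = 2+2 = 4
k=0,i=4: not 0>4, s = 4+2 = 6
k=1,i=2: not 1>2, s = 6+2 = 8
k=1,i=3: not 1>3, s = 8+2 = 10
k=1,i=4: not 1>4, s = 10+2 = 12
k=2,i=2: not 2>2, s = 12+2 = 14
k=2,i=3: not 2>3, s = 14+2 = 16
k=2,i=4: not 2>4, s = 16+2 = 18
k=3,i=2: 3>2, s = 18+1 = 19
k=3,i=3: not 3>3, s = 19+2 = 21
k=3,i=4: not 3>4, s = 21+2 = 23

23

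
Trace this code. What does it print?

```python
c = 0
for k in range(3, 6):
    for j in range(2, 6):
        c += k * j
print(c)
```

k=3,j=2: c = 0+6 = 6
k=3,j=3: c = 6+9 = 15
k=3,j=4: c = 15+12 = 27
k=3,j=5: c = 27+15 = 42
k=4,j=2: c = 42+8 = 50
k=4,j=3: c = 50+12 = 62
k=4,j=4: c = 62+16 = 78
k=4,j=5: c = 78+20 = 98
k=5,j=2: c = 98+10 = 108
k=5,j=3: c = 108+15 = 123
k=5,j=4: c = 123+20 = 143
k=5,j=5: c = 143+25 = 168

168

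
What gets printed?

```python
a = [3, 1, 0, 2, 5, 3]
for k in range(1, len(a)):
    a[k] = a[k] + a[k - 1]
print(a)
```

[3, 4, 4, 6, 11, 14]

k=1: a[1] = 1+3 = 4 → [3, 4, 0, 2, 5, 3]
k=2: a[2] = 0+4 = 4 → [3, 4, 4, 2, 5, 3]
k=3: a[3] = 2+4 = 6 → [3, 4, 4, 6, 5, 3]
k=4: a[4] = 5+6 = 11 → [3, 4, 4, 6, 11, 3]
k=5: a[5] = 3+11 = 14 → [3, 4, 4, 6, 11, 14]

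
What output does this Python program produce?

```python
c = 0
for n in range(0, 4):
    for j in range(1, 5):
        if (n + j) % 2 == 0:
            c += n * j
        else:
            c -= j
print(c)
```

n=0,j=1: odd sum, c = 0-1 = -1
n=0,j=2: even sum, c = (-1)+0 = -1
n=0,j=3: odd sum, c = (-1)-3 = -4
n=0,j=4: even sum, c = (-4)+0 = -4
n=1,j=1: even sum, c = (-4)+1 = -3
n=1,j=2: odd sum, c = (-3)-2 = -5
n=1,j=3: even sum, c = (-5)+3 = -2
n=1,j=4: odd sum, c = (-2)-4 = -6
n=2,j=1: odd sum, c = (-6)-1 = -7
n=2,j=2: even sum, c = (-7)+4 = -3
n=2,j=3: odd sum, c = (-3)-3 = -6
n=2,j=4: even sum, c = (-6)+8 = 2
n=3,j=1: even sum, c = 2+3 = 5
n=3,j=2: odd sum, c = 5-2 = 3
n=3,j=3: even sum, c = 3+9 = 12
n=3,j=4: odd sum, c = 12-4 = 8

8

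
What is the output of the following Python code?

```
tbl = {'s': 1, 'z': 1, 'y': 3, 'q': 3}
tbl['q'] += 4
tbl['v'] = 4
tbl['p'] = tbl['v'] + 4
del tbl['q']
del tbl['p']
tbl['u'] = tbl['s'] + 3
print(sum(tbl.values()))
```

tbl['q'] = 3+4 = 7 → {'s': 1, 'z': 1, 'y': 3, 'q': 7}
tbl['v'] = 4 → {'s': 1, 'z': 1, 'y': 3, 'q': 7, 'v': 4}
tbl['p'] = tbl['v']+4 = 8 → {'s': 1, 'z': 1, 'y': 3, 'q': 7, 'v': 4, 'p': 8}
del 'q' → {'s': 1, 'z': 1, 'y': 3, 'v': 4, 'p': 8}
del 'p' → {'s': 1, 'z': 1, 'y': 3, 'v': 4}
tbl['u'] = tbl['s']+3 = 4 → {'s': 1, 'z': 1, 'y': 3, 'v': 4, 'u': 4}
sum of values = 13

13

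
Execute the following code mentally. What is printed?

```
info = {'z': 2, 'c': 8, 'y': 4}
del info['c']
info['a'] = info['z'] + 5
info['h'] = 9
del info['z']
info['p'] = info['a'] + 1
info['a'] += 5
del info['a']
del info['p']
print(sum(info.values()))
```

del 'c' → {'z': 2, 'y': 4}
info['a'] = info['z']+5 = 7 → {'z': 2, 'y': 4, 'a': 7}
info['h'] = 9 → {'z': 2, 'y': 4, 'a': 7, 'h': 9}
del 'z' → {'y': 4, 'a': 7, 'h': 9}
info['p'] = info['a']+1 = 8 → {'y': 4, 'a': 7, 'h': 9, 'p': 8}
info['a'] = 7+5 = 12 → {'y': 4, 'a': 12, 'h': 9, 'p': 8}
del 'a' → {'y': 4, 'h': 9, 'p': 8}
del 'p' → {'y': 4, 'h': 9}
sum of values = 13

13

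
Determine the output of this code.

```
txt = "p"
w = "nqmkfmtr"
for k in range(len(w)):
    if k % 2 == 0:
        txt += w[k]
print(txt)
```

pnmft

k=0: add 'n' → 'pn'
k=1: skip
k=2: add 'm' → 'pnm'
k=3: skip
k=4: add 'f' → 'pnmf'
k=5: skip
k=6: add 't' → 'pnmft'
k=7: skip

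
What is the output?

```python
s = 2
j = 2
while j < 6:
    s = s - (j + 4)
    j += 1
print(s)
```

j=2: s = 2-6 = -4
j=3: s = (-4)-7 = -11
j=4: s = (-11)-8 = -19
j=5: s = (-19)-9 = -28

-28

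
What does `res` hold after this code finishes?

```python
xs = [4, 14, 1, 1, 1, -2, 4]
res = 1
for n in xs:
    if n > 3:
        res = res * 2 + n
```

n=4: >3, res = 1*2+4 = 6
n=14: >3, res = 6*2+14 = 26
n=1: not >3
n=1: not >3
n=1: not >3
n=-2: not >3
n=4: >3, res = 26*2+4 = 56

56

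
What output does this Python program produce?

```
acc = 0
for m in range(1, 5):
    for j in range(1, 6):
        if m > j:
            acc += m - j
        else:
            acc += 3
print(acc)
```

m=1,j=1: not 1>1, acc = 0+3 = 3
m=1,j=2: not 1>2, acc = 3+3 = 6
m=1,j=3: not 1>3, acc = 6+3 = 9
m=1,j=4: not 1>4, acc = 9+3 = 12
m=1,j=5: not 1>5, acc = 12+3 = 15
m=2,j=1: 2>1, acc = 15+1 = 16
m=2,j=2: not 2>2, acc = 16+3 = 19
m=2,j=3: not 2>3, acc = 19+3 = 22
m=2,j=4: not 2>4, acc = 22+3 = 25
m=2,j=5: not 2>5, acc = 25+3 = 28
m=3,j=1: 3>1, acc = 28+2 = 30
m=3,j=2: 3>2, acc = 30+1 = 31
m=3,j=3: not 3>3, acc = 31+3 = 34
m=3,j=4: not 3>4, acc = 34+3 = 37
m=3,j=5: not 3>5, acc = 37+3 = 40
m=4,j=1: 4>1, acc = 40+3 = 43
m=4,j=2: 4>2, acc = 43+2 = 45
m=4,j=3: 4>3, acc = 45+1 = 46
m=4,j=4: not 4>4, acc = 46+3 = 49
m=4,j=5: not 4>5, acc = 49+3 = 52

52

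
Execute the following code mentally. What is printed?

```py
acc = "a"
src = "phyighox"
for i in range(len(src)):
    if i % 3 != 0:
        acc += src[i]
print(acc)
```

ahyghx

i=0: skip
i=1: add 'h' → 'ah'
i=2: add 'y' → 'ahy'
i=3: skip
i=4: add 'g' → 'ahyg'
i=5: add 'h' → 'ahygh'
i=6: skip
i=7: add 'x' → 'ahyghx'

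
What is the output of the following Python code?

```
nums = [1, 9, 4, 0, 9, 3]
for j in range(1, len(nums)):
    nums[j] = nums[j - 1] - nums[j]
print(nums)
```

[1, -8, -12, -12, -21, -24]

j=1: nums[1] = 1-9 = -8 → [1, -8, 4, 0, 9, 3]
j=2: nums[2] = (-8)-4 = -12 → [1, -8, -12, 0, 9, 3]
j=3: nums[3] = (-12)-0 = -12 → [1, -8, -12, -12, 9, 3]
j=4: nums[4] = (-12)-9 = -21 → [1, -8, -12, -12, -21, 3]
j=5: nums[5] = (-21)-3 = -24 → [1, -8, -12, -12, -21, -24]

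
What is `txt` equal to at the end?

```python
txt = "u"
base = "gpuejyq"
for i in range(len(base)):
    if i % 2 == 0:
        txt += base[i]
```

'ugujq'

i=0: add 'g' → 'ug'
i=1: skip
i=2: add 'u' → 'ugu'
i=3: skip
i=4: add 'j' → 'uguj'
i=5: skip
i=6: add 'q' → 'ugujq'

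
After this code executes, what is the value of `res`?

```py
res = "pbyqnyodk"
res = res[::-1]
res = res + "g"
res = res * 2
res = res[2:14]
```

'oynqybpgkdoy'

reverse → 'kdoynqybp'
+ 'g' → 'kdoynqybpg'
repeat ×2 → 'kdoynqybpgkdoynqybpg'
slice [2:14] → 'oynqybpgkdoy'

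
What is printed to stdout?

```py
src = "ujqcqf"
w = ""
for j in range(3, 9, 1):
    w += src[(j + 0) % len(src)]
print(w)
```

j=3: add src[3]='c' → 'c'
j=4: add src[4]='q' → 'cq'
j=5: add src[5]='f' → 'cqf'
j=6: add src[0]='u' → 'cqfu'
j=7: add src[1]='j' → 'cqfuj'
j=8: add src[2]='q' → 'cqfujq'

cqfujq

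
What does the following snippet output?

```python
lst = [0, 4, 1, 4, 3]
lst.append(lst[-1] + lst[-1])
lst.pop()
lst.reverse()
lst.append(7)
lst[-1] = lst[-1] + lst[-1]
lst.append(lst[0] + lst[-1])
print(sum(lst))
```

append lst[-1]+lst[-1] = 3+3 = 6 → [0, 4, 1, 4, 3, 6]
pop() removes 6 → [0, 4, 1, 4, 3]
reverse → [3, 4, 1, 4, 0]
append 7 → [3, 4, 1, 4, 0, 7]
lst[-1] = lst[-1]+lst[-1] = 7+7 = 14 → [3, 4, 1, 4, 0, 14]
append lst[0]+lst[-1] = 3+14 = 17 → [3, 4, 1, 4, 0, 14, 17]
sum = 43

43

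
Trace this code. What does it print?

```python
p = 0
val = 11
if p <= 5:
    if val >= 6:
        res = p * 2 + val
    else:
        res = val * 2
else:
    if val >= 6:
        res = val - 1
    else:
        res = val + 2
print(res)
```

11

p=0, val=11
p <= 5 is True; val >= 6 is True
→ res = p * 2 + val = 11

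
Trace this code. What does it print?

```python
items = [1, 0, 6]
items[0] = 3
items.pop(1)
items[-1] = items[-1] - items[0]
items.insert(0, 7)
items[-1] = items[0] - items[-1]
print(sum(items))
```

items[0] = 3 → [3, 0, 6]
pop(1) removes 0 → [3, 6]
items[-1] = items[-1]-items[0] = 6-3 = 3 → [3, 3]
insert 7 at 0 → [7, 3, 3]
items[-1] = items[0]-items[-1] = 7-3 = 4 → [7, 3, 4]
sum = 14

14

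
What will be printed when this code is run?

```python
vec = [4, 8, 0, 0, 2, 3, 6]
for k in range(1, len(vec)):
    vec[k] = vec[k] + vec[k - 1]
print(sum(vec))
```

k=1: vec[1] = 8+4 = 12 → [4, 12, 0, 0, 2, 3, 6]
k=2: vec[2] = 0+12 = 12 → [4, 12, 12, 0, 2, 3, 6]
k=3: vec[3] = 0+12 = 12 → [4, 12, 12, 12, 2, 3, 6]
k=4: vec[4] = 2+12 = 14 → [4, 12, 12, 12, 14, 3, 6]
k=5: vec[5] = 3+14 = 17 → [4, 12, 12, 12, 14, 17, 6]
k=6: vec[6] = 6+17 = 23 → [4, 12, 12, 12, 14, 17, 23]
sum = 94

94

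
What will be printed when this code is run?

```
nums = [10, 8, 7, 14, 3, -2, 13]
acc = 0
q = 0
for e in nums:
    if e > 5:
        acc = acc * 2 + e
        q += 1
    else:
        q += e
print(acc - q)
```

287

e=10: >5, acc = 0*2+10 = 10; q=1
e=8: >5, acc = 10*2+8 = 28; q=2
e=7: >5, acc = 28*2+7 = 63; q=3
e=14: >5, acc = 63*2+14 = 140; q=4
e=3: not >5; q=7
e=-2: not >5; q=5
e=13: >5, acc = 140*2+13 = 293; q=6
acc-q = 293-6 = 287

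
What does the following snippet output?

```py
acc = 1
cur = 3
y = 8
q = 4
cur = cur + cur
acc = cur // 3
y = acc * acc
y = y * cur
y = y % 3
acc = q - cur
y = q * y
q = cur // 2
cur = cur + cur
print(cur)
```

cur = 3+3 = 6
acc = 6//3 = 2
y = 2*2 = 4
y = 4*6 = 24
y = 24%3 = 0
acc = 4-6 = -2
y = 4*0 = 0
q = 6//2 = 3
cur = 6+6 = 12

12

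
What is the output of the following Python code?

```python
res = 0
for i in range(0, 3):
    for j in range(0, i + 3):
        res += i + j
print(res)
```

33

i=0,j=0: res = 0+0 = 0
i=0,j=1: res = 0+1 = 1
i=0,j=2: res = 1+2 = 3
i=1,j=0: res = 3+1 = 4
i=1,j=1: res = 4+2 = 6
i=1,j=2: res = 6+3 = 9
i=1,j=3: res = 9+4 = 13
i=2,j=0: res = 13+2 = 15
i=2,j=1: res = 15+3 = 18
i=2,j=2: res = 18+4 = 22
i=2,j=3: res = 22+5 = 27
i=2,j=4: res = 27+6 = 33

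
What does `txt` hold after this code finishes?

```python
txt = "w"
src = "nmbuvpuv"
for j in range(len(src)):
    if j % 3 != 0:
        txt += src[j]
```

'wmbvpv'

j=0: skip
j=1: add 'm' → 'wm'
j=2: add 'b' → 'wmb'
j=3: skip
j=4: add 'v' → 'wmbv'
j=5: add 'p' → 'wmbvp'
j=6: skip
j=7: add 'v' → 'wmbvpv'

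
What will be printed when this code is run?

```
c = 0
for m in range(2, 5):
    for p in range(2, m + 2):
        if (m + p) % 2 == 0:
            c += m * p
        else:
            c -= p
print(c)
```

m=2,p=2: even sum, c = 0+4 = 4
m=2,p=3: odd sum, c = 4-3 = 1
m=3,p=2: odd sum, c = 1-2 = -1
m=3,p=3: even sum, c = (-1)+9 = 8
m=3,p=4: odd sum, c = 8-4 = 4
m=4,p=2: even sum, c = 4+8 = 12
m=4,p=3: odd sum, c = 12-3 = 9
m=4,p=4: even sum, c = 9+16 = 25
m=4,p=5: odd sum, c = 25-5 = 20

20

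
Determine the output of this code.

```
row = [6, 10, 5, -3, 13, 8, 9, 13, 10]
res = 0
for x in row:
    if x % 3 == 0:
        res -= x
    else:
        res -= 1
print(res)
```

-18

x=6: %3==0, res = 0-6 = -6
x=10: not %3==0, res = (-6)-1 = -7
x=5: not %3==0, res = (-7)-1 = -8
x=-3: %3==0, res = (-8)-(-3) = -5
x=13: not %3==0, res = (-5)-1 = -6
x=8: not %3==0, res = (-6)-1 = -7
x=9: %3==0, res = (-7)-9 = -16
x=13: not %3==0, res = (-16)-1 = -17
x=10: not %3==0, res = (-17)-1 = -18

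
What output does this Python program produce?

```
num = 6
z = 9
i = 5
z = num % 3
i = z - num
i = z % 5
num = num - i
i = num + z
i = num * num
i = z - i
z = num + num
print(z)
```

z = 6%3 = 0
i = 0-6 = -6
i = 0%5 = 0
num = 6-0 = 6
i = 6+0 = 6
i = 6*6 = 36
i = 0-36 = -36
z = 6+6 = 12

12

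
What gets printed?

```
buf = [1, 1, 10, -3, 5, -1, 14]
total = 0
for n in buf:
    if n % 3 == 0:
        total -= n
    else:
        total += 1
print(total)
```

n=1: not %3==0, total = 0+1 = 1
n=1: not %3==0, total = 1+1 = 2
n=10: not %3==0, total = 2+1 = 3
n=-3: %3==0, total = 3-(-3) = 6
n=5: not %3==0, total = 6+1 = 7
n=-1: not %3==0, total = 7+1 = 8
n=14: not %3==0, total = 8+1 = 9

9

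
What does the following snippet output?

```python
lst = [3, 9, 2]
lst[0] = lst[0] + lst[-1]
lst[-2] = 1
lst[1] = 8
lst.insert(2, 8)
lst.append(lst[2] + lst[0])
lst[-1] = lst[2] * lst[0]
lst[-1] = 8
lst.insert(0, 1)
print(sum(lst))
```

lst[0] = lst[0]+lst[-1] = 3+2 = 5 → [5, 9, 2]
lst[-2] = 1 → [5, 1, 2]
lst[1] = 8 → [5, 8, 2]
insert 8 at 2 → [5, 8, 8, 2]
append lst[2]+lst[0] = 8+5 = 13 → [5, 8, 8, 2, 13]
lst[-1] = lst[2]*lst[0] = 8*5 = 40 → [5, 8, 8, 2, 40]
lst[-1] = 8 → [5, 8, 8, 2, 8]
insert 1 at 0 → [1, 5, 8, 8, 2, 8]
sum = 32

32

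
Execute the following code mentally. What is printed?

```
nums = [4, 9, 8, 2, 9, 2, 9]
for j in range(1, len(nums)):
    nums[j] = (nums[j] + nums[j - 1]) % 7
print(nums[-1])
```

1

j=1: nums[1] = (9+4)%7 = 6 → [4, 6, 8, 2, 9, 2, 9]
j=2: nums[2] = (8+6)%7 = 0 → [4, 6, 0, 2, 9, 2, 9]
j=3: nums[3] = (2+0)%7 = 2 → [4, 6, 0, 2, 9, 2, 9]
j=4: nums[4] = (9+2)%7 = 4 → [4, 6, 0, 2, 4, 2, 9]
j=5: nums[5] = (2+4)%7 = 6 → [4, 6, 0, 2, 4, 6, 9]
j=6: nums[6] = (9+6)%7 = 1 → [4, 6, 0, 2, 4, 6, 1]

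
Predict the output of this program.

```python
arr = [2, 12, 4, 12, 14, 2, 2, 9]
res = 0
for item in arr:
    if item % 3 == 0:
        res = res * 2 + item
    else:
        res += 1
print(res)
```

item=2: not %3==0, res = 0+1 = 1
item=12: %3==0, res = 1*2+12 = 14
item=4: not %3==0, res = 14+1 = 15
item=12: %3==0, res = 15*2+12 = 42
item=14: not %3==0, res = 42+1 = 43
item=2: not %3==0, res = 43+1 = 44
item=2: not %3==0, res = 44+1 = 45
item=9: %3==0, res = 45*2+9 = 99

99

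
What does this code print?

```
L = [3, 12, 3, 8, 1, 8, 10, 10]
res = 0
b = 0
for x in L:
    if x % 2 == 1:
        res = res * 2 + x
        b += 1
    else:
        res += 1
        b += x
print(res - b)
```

-23

x=3: odd, res = 0*2+3 = 3; b=1
x=12: not odd, res = 3+1 = 4; b=13
x=3: odd, res = 4*2+3 = 11; b=14
x=8: not odd, res = 11+1 = 12; b=22
x=1: odd, res = 12*2+1 = 25; b=23
x=8: not odd, res = 25+1 = 26; b=31
x=10: not odd, res = 26+1 = 27; b=41
x=10: not odd, res = 27+1 = 28; b=51
res-b = 28-51 = -23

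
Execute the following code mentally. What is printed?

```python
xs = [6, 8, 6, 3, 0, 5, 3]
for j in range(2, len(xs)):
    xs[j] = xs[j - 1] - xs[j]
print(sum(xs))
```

-1

j=2: xs[2] = 8-6 = 2 → [6, 8, 2, 3, 0, 5, 3]
j=3: xs[3] = 2-3 = -1 → [6, 8, 2, -1, 0, 5, 3]
j=4: xs[4] = (-1)-0 = -1 → [6, 8, 2, -1, -1, 5, 3]
j=5: xs[5] = (-1)-5 = -6 → [6, 8, 2, -1, -1, -6, 3]
j=6: xs[6] = (-6)-3 = -9 → [6, 8, 2, -1, -1, -6, -9]
sum = -1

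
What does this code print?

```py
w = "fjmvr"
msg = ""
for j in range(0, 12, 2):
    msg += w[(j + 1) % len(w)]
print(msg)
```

j=0: add w[1]='j' → 'j'
j=2: add w[3]='v' → 'jv'
j=4: add w[0]='f' → 'jvf'
j=6: add w[2]='m' → 'jvfm'
j=8: add w[4]='r' → 'jvfmr'
j=10: add w[1]='j' → 'jvfmrj'

jvfmrj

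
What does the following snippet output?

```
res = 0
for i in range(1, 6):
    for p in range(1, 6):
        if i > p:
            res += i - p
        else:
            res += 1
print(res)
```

35

i=1,p=1: not 1>1, res = 0+1 = 1
i=1,p=2: not 1>2, res = 1+1 = 2
i=1,p=3: not 1>3, res = 2+1 = 3
i=1,p=4: not 1>4, res = 3+1 = 4
i=1,p=5: not 1>5, res = 4+1 = 5
i=2,p=1: 2>1, res = 5+1 = 6
i=2,p=2: not 2>2, res = 6+1 = 7
i=2,p=3: not 2>3, res = 7+1 = 8
i=2,p=4: not 2>4, res = 8+1 = 9
i=2,p=5: not 2>5, res = 9+1 = 10
i=3,p=1: 3>1, res = 10+2 = 12
i=3,p=2: 3>2, res = 12+1 = 13
i=3,p=3: not 3>3, res = 13+1 = 14
i=3,p=4: not 3>4, res = 14+1 = 15
i=3,p=5: not 3>5, res = 15+1 = 16
i=4,p=1: 4>1, res = 16+3 = 19
i=4,p=2: 4>2, res = 19+2 = 21
i=4,p=3: 4>3, res = 21+1 = 22
i=4,p=4: not 4>4, res = 22+1 = 23
i=4,p=5: not 4>5, res = 23+1 = 24
i=5,p=1: 5>1, res = 24+4 = 28
i=5,p=2: 5>2, res = 28+3 = 31
i=5,p=3: 5>3, res = 31+2 = 33
i=5,p=4: 5>4, res = 33+1 = 34
i=5,p=5: not 5>5, res = 34+1 = 35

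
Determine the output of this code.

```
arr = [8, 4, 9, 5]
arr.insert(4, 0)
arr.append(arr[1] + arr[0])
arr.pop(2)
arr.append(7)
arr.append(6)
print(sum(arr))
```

insert 0 at 4 → [8, 4, 9, 5, 0]
append arr[1]+arr[0] = 4+8 = 12 → [8, 4, 9, 5, 0, 12]
pop(2) removes 9 → [8, 4, 5, 0, 12]
append 7 → [8, 4, 5, 0, 12, 7]
append 6 → [8, 4, 5, 0, 12, 7, 6]
sum = 42

42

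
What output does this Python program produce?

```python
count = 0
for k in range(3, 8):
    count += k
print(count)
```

25

k=3: count = 0+3 = 3
k=4: count = 3+4 = 7
k=5: count = 7+5 = 12
k=6: count = 12+6 = 18
k=7: count = 18+7 = 25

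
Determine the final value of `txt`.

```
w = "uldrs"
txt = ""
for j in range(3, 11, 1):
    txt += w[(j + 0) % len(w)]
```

'rsuldrsu'

j=3: add w[3]='r' → 'r'
j=4: add w[4]='s' → 'rs'
j=5: add w[0]='u' → 'rsu'
j=6: add w[1]='l' → 'rsul'
j=7: add w[2]='d' → 'rsuld'
j=8: add w[3]='r' → 'rsuldr'
j=9: add w[4]='s' → 'rsuldrs'
j=10: add w[0]='u' → 'rsuldrsu'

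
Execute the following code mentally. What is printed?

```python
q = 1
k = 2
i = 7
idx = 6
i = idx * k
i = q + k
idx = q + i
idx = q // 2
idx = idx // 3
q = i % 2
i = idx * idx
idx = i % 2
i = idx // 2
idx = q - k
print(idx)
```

-1

i = 6*2 = 12
i = 1+2 = 3
idx = 1+3 = 4
idx = 1//2 = 0
idx = 0//3 = 0
q = 3%2 = 1
i = 0*0 = 0
idx = 0%2 = 0
i = 0//2 = 0
idx = 1-2 = -1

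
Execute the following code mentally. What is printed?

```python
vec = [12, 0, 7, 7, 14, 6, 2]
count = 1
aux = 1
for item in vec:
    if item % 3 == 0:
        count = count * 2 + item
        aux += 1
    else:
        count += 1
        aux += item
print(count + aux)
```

item=12: %3==0, count = 1*2+12 = 14; aux=2
item=0: %3==0, count = 14*2+0 = 28; aux=3
item=7: not %3==0, count = 28+1 = 29; aux=10
item=7: not %3==0, count = 29+1 = 30; aux=17
item=14: not %3==0, count = 30+1 = 31; aux=31
item=6: %3==0, count = 31*2+6 = 68; aux=32
item=2: not %3==0, count = 68+1 = 69; aux=34
count+aux = 69+34 = 103

103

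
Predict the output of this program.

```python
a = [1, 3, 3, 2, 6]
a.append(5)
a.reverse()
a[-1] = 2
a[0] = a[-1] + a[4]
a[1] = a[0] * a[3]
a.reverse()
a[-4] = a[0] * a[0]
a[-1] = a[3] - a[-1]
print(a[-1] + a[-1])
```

append 5 → [1, 3, 3, 2, 6, 5]
reverse → [5, 6, 2, 3, 3, 1]
a[-1] = 2 → [5, 6, 2, 3, 3, 2]
a[0] = a[-1]+a[4] = 2+3 = 5 → [5, 6, 2, 3, 3, 2]
a[1] = a[0]*a[3] = 5*3 = 15 → [5, 15, 2, 3, 3, 2]
reverse → [2, 3, 3, 2, 15, 5]
a[-4] = a[0]*a[0] = 2*2 = 4 → [2, 3, 4, 2, 15, 5]
a[-1] = a[3]-a[-1] = 2-5 = -3 → [2, 3, 4, 2, 15, -3]
a[-1]+a[-1] = (-3)+(-3) = -6

-6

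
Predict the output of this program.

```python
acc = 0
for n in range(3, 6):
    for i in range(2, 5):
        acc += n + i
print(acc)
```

n=3,i=2: acc = 0+5 = 5
n=3,i=3: acc = 5+6 = 11
n=3,i=4: acc = 11+7 = 18
n=4,i=2: acc = 18+6 = 24
n=4,i=3: acc = 24+7 = 31
n=4,i=4: acc = 31+8 = 39
n=5,i=2: acc = 39+7 = 46
n=5,i=3: acc = 46+8 = 54
n=5,i=4: acc = 54+9 = 63

63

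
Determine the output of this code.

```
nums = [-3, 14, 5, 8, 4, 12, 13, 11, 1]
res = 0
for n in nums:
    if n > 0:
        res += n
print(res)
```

n=-3: not >0
n=14: >0, res = 0+14 = 14
n=5: >0, res = 14+5 = 19
n=8: >0, res = 19+8 = 27
n=4: >0, res = 27+4 = 31
n=12: >0, res = 31+12 = 43
n=13: >0, res = 43+13 = 56
n=11: >0, res = 56+11 = 67
n=1: >0, res = 67+1 = 68

68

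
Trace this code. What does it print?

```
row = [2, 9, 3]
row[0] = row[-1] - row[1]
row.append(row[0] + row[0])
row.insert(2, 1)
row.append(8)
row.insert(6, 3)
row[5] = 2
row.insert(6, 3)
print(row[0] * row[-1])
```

row[0] = row[-1]-row[1] = 3-9 = -6 → [-6, 9, 3]
append row[0]+row[0] = (-6)+(-6) = -12 → [-6, 9, 3, -12]
insert 1 at 2 → [-6, 9, 1, 3, -12]
append 8 → [-6, 9, 1, 3, -12, 8]
insert 3 at 6 → [-6, 9, 1, 3, -12, 8, 3]
row[5] = 2 → [-6, 9, 1, 3, -12, 2, 3]
insert 3 at 6 → [-6, 9, 1, 3, -12, 2, 3, 3]
row[0]*row[-1] = (-6)*3 = -18

-18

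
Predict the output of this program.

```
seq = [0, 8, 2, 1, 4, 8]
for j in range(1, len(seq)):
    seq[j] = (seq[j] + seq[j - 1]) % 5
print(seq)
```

j=1: seq[1] = (8+0)%5 = 3 → [0, 3, 2, 1, 4, 8]
j=2: seq[2] = (2+3)%5 = 0 → [0, 3, 0, 1, 4, 8]
j=3: seq[3] = (1+0)%5 = 1 → [0, 3, 0, 1, 4, 8]
j=4: seq[4] = (4+1)%5 = 0 → [0, 3, 0, 1, 0, 8]
j=5: seq[5] = (8+0)%5 = 3 → [0, 3, 0, 1, 0, 3]

[0, 3, 0, 1, 0, 3]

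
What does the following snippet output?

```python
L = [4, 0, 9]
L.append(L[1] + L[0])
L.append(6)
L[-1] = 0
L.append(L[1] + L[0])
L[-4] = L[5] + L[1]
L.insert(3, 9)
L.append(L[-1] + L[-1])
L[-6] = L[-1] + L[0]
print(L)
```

append L[1]+L[0] = 0+4 = 4 → [4, 0, 9, 4]
append 6 → [4, 0, 9, 4, 6]
L[-1] = 0 → [4, 0, 9, 4, 0]
append L[1]+L[0] = 0+4 = 4 → [4, 0, 9, 4, 0, 4]
L[-4] = L[5]+L[1] = 4+0 = 4 → [4, 0, 4, 4, 0, 4]
insert 9 at 3 → [4, 0, 4, 9, 4, 0, 4]
append L[-1]+L[-1] = 4+4 = 8 → [4, 0, 4, 9, 4, 0, 4, 8]
L[-6] = L[-1]+L[0] = 8+4 = 12 → [4, 0, 12, 9, 4, 0, 4, 8]

[4, 0, 12, 9, 4, 0, 4, 8]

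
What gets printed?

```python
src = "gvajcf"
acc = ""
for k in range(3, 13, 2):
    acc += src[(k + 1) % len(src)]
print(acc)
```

k=3: add src[4]='c' → 'c'
k=5: add src[0]='g' → 'cg'
k=7: add src[2]='a' → 'cga'
k=9: add src[4]='c' → 'cgac'
k=11: add src[0]='g' → 'cgacg'

cgacg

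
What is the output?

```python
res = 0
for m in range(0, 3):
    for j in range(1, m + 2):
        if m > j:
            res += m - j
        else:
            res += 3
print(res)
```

m=0,j=1: not 0>1, res = 0+3 = 3
m=1,j=1: not 1>1, res = 3+3 = 6
m=1,j=2: not 1>2, res = 6+3 = 9
m=2,j=1: 2>1, res = 9+1 = 10
m=2,j=2: not 2>2, res = 10+3 = 13
m=2,j=3: not 2>3, res = 13+3 = 16

16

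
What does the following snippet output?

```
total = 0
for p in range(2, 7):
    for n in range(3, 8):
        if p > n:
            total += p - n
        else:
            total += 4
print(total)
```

p=2,n=3: not 2>3, total = 0+4 = 4
p=2,n=4: not 2>4, total = 4+4 = 8
p=2,n=5: not 2>5, total = 8+4 = 12
p=2,n=6: not 2>6, total = 12+4 = 16
p=2,n=7: not 2>7, total = 16+4 = 20
p=3,n=3: not 3>3, total = 20+4 = 24
p=3,n=4: not 3>4, total = 24+4 = 28
p=3,n=5: not 3>5, total = 28+4 = 32
p=3,n=6: not 3>6, total = 32+4 = 36
p=3,n=7: not 3>7, total = 36+4 = 40
p=4,n=3: 4>3, total = 40+1 = 41
p=4,n=4: not 4>4, total = 41+4 = 45
p=4,n=5: not 4>5, total = 45+4 = 49
p=4,n=6: not 4>6, total = 49+4 = 53
p=4,n=7: not 4>7, total = 53+4 = 57
p=5,n=3: 5>3, total = 57+2 = 59
p=5,n=4: 5>4, total = 59+1 = 60
p=5,n=5: not 5>5, total = 60+4 = 64
p=5,n=6: not 5>6, total = 64+4 = 68
p=5,n=7: not 5>7, total = 68+4 = 72
p=6,n=3: 6>3, total = 72+3 = 75
p=6,n=4: 6>4, total = 75+2 = 77
p=6,n=5: 6>5, total = 77+1 = 78
p=6,n=6: not 6>6, total = 78+4 = 82
p=6,n=7: not 6>7, total = 82+4 = 86

86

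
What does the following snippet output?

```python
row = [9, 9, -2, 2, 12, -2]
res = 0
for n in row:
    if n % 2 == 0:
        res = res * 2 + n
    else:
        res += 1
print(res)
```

46

n=9: not even, res = 0+1 = 1
n=9: not even, res = 1+1 = 2
n=-2: even, res = 2*2+(-2) = 2
n=2: even, res = 2*2+2 = 6
n=12: even, res = 6*2+12 = 24
n=-2: even, res = 24*2+(-2) = 46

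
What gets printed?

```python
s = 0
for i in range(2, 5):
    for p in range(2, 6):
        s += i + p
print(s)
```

78

i=2,p=2: s = 0+4 = 4
i=2,p=3: s = 4+5 = 9
i=2,p=4: s = 9+6 = 15
i=2,p=5: s = 15+7 = 22
i=3,p=2: s = 22+5 = 27
i=3,p=3: s = 27+6 = 33
i=3,p=4: s = 33+7 = 40
i=3,p=5: s = 40+8 = 48
i=4,p=2: s = 48+6 = 54
i=4,p=3: s = 54+7 = 61
i=4,p=4: s = 61+8 = 69
i=4,p=5: s = 69+9 = 78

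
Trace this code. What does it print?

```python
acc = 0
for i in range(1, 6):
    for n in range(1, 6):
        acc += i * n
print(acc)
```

225

i=1,n=1: acc = 0+1 = 1
i=1,n=2: acc = 1+2 = 3
i=1,n=3: acc = 3+3 = 6
i=1,n=4: acc = 6+4 = 10
i=1,n=5: acc = 10+5 = 15
i=2,n=1: acc = 15+2 = 17
i=2,n=2: acc = 17+4 = 21
i=2,n=3: acc = 21+6 = 27
i=2,n=4: acc = 27+8 = 35
i=2,n=5: acc = 35+10 = 45
i=3,n=1: acc = 45+3 = 48
i=3,n=2: acc = 48+6 = 54
i=3,n=3: acc = 54+9 = 63
i=3,n=4: acc = 63+12 = 75
i=3,n=5: acc = 75+15 = 90
i=4,n=1: acc = 90+4 = 94
i=4,n=2: acc = 94+8 = 102
i=4,n=3: acc = 102+12 = 114
i=4,n=4: acc = 114+16 = 130
i=4,n=5: acc = 130+20 = 150
i=5,n=1: acc = 150+5 = 155
i=5,n=2: acc = 155+10 = 165
i=5,n=3: acc = 165+15 = 180
i=5,n=4: acc = 180+20 = 200
i=5,n=5: acc = 200+25 = 225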